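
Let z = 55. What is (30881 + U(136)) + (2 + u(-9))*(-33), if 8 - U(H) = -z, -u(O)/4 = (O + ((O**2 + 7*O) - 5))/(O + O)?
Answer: 92546/3 ≈ 30849.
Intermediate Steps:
u(O) = -2*(-5 + O**2 + 8*O)/O (u(O) = -4*(O + ((O**2 + 7*O) - 5))/(O + O) = -4*(O + (-5 + O**2 + 7*O))/(2*O) = -4*(-5 + O**2 + 8*O)*1/(2*O) = -2*(-5 + O**2 + 8*O)/O)
U(H) = 63 (U(H) = 8 - (-1)*55 = 8 - 1*(-55) = 8 + 55 = 63)
(30881 + U(136)) + (2 + u(-9))*(-33) = (30881 + 63) + (2 + (-16 - 2*(-9) + 10/(-9)))*(-33) = 30944 + (2 + (-16 + 18 + 10*(-1/9)))*(-33) = 30944 + (2 + (-16 + 18 - 10/9))*(-33) = 30944 + (2 + 8/9)*(-33) = 30944 + (26/9)*(-33) = 30944 - 286/3 = 92546/3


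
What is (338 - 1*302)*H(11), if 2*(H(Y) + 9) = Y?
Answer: -126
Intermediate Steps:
H(Y) = -9 + Y/2
(338 - 1*302)*H(11) = (338 - 1*302)*(-9 + (1/2)*11) = (338 - 302)*(-9 + 11/2) = 36*(-7/2) = -126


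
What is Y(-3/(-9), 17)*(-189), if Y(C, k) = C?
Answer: -63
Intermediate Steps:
Y(-3/(-9), 17)*(-189) = -3/(-9)*(-189) = -3*(-1/9)*(-189) = (1/3)*(-189) = -63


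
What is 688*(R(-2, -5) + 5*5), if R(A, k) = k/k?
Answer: 17888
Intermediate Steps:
R(A, k) = 1
688*(R(-2, -5) + 5*5) = 688*(1 + 5*5) = 688*(1 + 25) = 688*26 = 17888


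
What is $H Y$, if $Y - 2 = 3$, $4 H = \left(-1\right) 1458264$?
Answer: $-1822830$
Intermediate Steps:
$H = -364566$ ($H = \frac{\left(-1\right) 1458264}{4} = \frac{1}{4} \left(-1458264\right) = -364566$)
$Y = 5$ ($Y = 2 + 3 = 5$)
$H Y = \left(-364566\right) 5 = -1822830$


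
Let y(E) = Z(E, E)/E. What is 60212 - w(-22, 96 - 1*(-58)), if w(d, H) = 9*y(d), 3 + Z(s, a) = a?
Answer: 1324439/22 ≈ 60202.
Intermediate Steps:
Z(s, a) = -3 + a
y(E) = (-3 + E)/E
w(d, H) = 9*(-3 + d)/d (w(d, H) = 9*((-3 + d)/d) = 9*(-3 + d)/d)
60212 - w(-22, 96 - 1*(-58)) = 60212 - (9 - 27/(-22)) = 60212 - (9 - 27*(-1/22)) = 60212 - (9 + 27/22) = 60212 - 1*225/22 = 60212 - 225/22 = 1324439/22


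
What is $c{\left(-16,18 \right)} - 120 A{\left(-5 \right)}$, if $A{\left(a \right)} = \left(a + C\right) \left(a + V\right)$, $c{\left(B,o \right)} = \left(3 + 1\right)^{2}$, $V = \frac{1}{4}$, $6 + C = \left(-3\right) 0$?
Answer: $-6254$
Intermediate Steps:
$C = -6$ ($C = -6 - 0 = -6 + 0 = -6$)
$V = \frac{1}{4} \approx 0.25$
$c{\left(B,o \right)} = 16$ ($c{\left(B,o \right)} = 4^{2} = 16$)
$A{\left(a \right)} = \left(-6 + a\right) \left(\frac{1}{4} + a\right)$ ($A{\left(a \right)} = \left(a - 6\right) \left(a + \frac{1}{4}\right) = \left(-6 + a\right) \left(\frac{1}{4} + a\right)$)
$c{\left(-16,18 \right)} - 120 A{\left(-5 \right)} = 16 - 120 \left(- \frac{3}{2} + \left(-5\right)^{2} - - \frac{115}{4}\right) = 16 - 120 \left(- \frac{3}{2} + 25 + \frac{115}{4}\right) = 16 - 120 \cdot \frac{209}{4} = 16 - 6270 = -6254$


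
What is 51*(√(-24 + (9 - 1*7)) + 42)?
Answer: 2142 + 51*I*√22 ≈ 2142.0 + 239.21*I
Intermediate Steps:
51*(√(-24 + (9 - 1*7)) + 42) = 51*(√(-24 + (9 - 7)) + 42) = 51*(√(-24 + 2) + 42) = 51*(√(-22) + 42) = 51*(I*√22 + 42) = 51*(42 + I*√22) = 2142 + 51*I*√22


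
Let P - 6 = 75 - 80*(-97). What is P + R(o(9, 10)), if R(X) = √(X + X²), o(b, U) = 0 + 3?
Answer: 7841 + 2*√3 ≈ 7844.5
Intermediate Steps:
o(b, U) = 3
P = 7841 (P = 6 + (75 - 80*(-97)) = 6 + (75 + 7760) = 6 + 7835 = 7841)
P + R(o(9, 10)) = 7841 + √(3*(1 + 3)) = 7841 + √(3*4) = 7841 + √12 = 7841 + 2*√3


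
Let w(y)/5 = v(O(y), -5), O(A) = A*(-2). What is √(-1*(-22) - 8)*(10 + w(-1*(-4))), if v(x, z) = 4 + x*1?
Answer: -10*√14 ≈ -37.417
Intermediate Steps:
O(A) = -2*A
v(x, z) = 4 + x
w(y) = 20 - 10*y (w(y) = 5*(4 - 2*y) = 20 - 10*y)
√(-1*(-22) - 8)*(10 + w(-1*(-4))) = √(-1*(-22) - 8)*(10 + (20 - (-10)*(-4))) = √(22 - 8)*(10 + (20 - 10*4)) = √14*(10 + (20 - 40)) = √14*(10 - 20) = √14*(-10) = -10*√14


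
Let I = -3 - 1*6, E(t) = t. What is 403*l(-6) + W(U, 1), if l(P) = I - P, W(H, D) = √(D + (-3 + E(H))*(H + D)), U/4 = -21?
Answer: -1209 + √7222 ≈ -1124.0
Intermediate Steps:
U = -84 (U = 4*(-21) = -84)
I = -9 (I = -3 - 6 = -9)
W(H, D) = √(D + (-3 + H)*(D + H)) (W(H, D) = √(D + (-3 + H)*(H + D)) = √(D + (-3 + H)*(D + H)))
l(P) = -9 - P
403*l(-6) + W(U, 1) = 403*(-9 - 1*(-6)) + √((-84)² - 3*(-84) - 2*1 + 1*(-84)) = 403*(-9 + 6) + √(7056 + 252 - 2 - 84) = 403*(-3) + √7222 = -1209 + √7222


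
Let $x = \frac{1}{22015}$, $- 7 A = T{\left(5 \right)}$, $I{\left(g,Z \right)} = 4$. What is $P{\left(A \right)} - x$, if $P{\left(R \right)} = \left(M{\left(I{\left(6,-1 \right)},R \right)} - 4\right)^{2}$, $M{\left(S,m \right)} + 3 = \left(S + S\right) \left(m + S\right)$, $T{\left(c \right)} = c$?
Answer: $\frac{57317618}{154105} \approx 371.94$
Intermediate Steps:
$A = - \frac{5}{7}$ ($A = \left(- \frac{1}{7}\right) 5 = - \frac{5}{7} \approx -0.71429$)
$x = \frac{1}{22015} \approx 4.5424 \cdot 10^{-5}$
$M{\left(S,m \right)} = -3 + 2 S \left(S + m\right)$ ($M{\left(S,m \right)} = -3 + \left(S + S\right) \left(m + S\right) = -3 + 2 S \left(S + m\right)$)
$P{\left(R \right)} = \left(25 + 8 R\right)^{2}$ ($P{\left(R \right)} = \left(\left(-3 + 2 \cdot 4^{2} + 2 \cdot 4 R\right) - 4\right)^{2} = \left(\left(-3 + 2 \cdot 16 + 8 R\right) - 4\right)^{2} = \left(\left(-3 + 32 + 8 R\right) - 4\right)^{2} = \left(\left(29 + 8 R\right) - 4\right)^{2} = \left(25 + 8 R\right)^{2}$)
$P{\left(A \right)} - x = \left(25 + 8 \left(- \frac{5}{7}\right)\right)^{2} - \frac{1}{22015} = \left(25 - \frac{40}{7}\right)^{2} - \frac{1}{22015} = \left(\frac{135}{7}\right)^{2} - \frac{1}{22015} = \frac{18225}{49} - \frac{1}{22015} = \frac{57317618}{154105}$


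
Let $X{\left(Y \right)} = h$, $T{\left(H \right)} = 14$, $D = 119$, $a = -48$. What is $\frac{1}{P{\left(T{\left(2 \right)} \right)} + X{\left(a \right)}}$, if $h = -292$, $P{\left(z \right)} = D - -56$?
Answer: $- \frac{1}{117} \approx -0.008547$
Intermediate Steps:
$P{\left(z \right)} = 175$ ($P{\left(z \right)} = 119 - -56 = 119 + 56 = 175$)
$X{\left(Y \right)} = -292$
$\frac{1}{P{\left(T{\left(2 \right)} \right)} + X{\left(a \right)}} = \frac{1}{175 - 292} = \frac{1}{-117} = - \frac{1}{117}$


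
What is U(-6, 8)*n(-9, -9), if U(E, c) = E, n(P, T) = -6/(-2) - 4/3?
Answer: -10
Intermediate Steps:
n(P, T) = 5/3 (n(P, T) = -6*(-1/2) - 4*1/3 = 3 - 4/3 = 5/3)
U(-6, 8)*n(-9, -9) = -6*5/3 = -10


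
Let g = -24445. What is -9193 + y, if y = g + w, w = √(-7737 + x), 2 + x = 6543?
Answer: -33638 + 2*I*√299 ≈ -33638.0 + 34.583*I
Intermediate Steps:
x = 6541 (x = -2 + 6543 = 6541)
w = 2*I*√299 (w = √(-7737 + 6541) = √(-1196) = 2*I*√299 ≈ 34.583*I)
y = -24445 + 2*I*√299 ≈ -24445.0 + 34.583*I
-9193 + y = -9193 + (-24445 + 2*I*√299) = -33638 + 2*I*√299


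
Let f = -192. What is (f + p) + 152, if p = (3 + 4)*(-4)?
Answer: -68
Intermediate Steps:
p = -28 (p = 7*(-4) = -28)
(f + p) + 152 = (-192 - 28) + 152 = -220 + 152 = -68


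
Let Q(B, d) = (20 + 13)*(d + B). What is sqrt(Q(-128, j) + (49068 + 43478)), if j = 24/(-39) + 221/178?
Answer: 5*sqrt(18921571058)/2314 ≈ 297.23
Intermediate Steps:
j = 1449/2314 (j = 24*(-1/39) + 221*(1/178) = -8/13 + 221/178 = 1449/2314 ≈ 0.62619)
Q(B, d) = 33*B + 33*d (Q(B, d) = 33*(B + d) = 33*B + 33*d)
sqrt(Q(-128, j) + (49068 + 43478)) = sqrt((33*(-128) + 33*(1449/2314)) + (49068 + 43478)) = sqrt((-4224 + 47817/2314) + 92546) = sqrt(-9726519/2314 + 92546) = sqrt(204424925/2314) = 5*sqrt(18921571058)/2314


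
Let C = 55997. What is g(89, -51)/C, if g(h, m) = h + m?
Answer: 38/55997 ≈ 0.00067861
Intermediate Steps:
g(89, -51)/C = (89 - 51)/55997 = 38*(1/55997) = 38/55997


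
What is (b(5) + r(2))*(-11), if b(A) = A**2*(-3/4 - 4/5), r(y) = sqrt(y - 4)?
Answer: 1705/4 - 11*I*sqrt(2) ≈ 426.25 - 15.556*I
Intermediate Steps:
r(y) = sqrt(-4 + y)
b(A) = -31*A**2/20 (b(A) = A**2*(-3*1/4 - 4*1/5) = A**2*(-3/4 - 4/5) = A**2*(-31/20) = -31*A**2/20)
(b(5) + r(2))*(-11) = (-31/20*5**2 + sqrt(-4 + 2))*(-11) = (-31/20*25 + sqrt(-2))*(-11) = (-155/4 + I*sqrt(2))*(-11) = 1705/4 - 11*I*sqrt(2)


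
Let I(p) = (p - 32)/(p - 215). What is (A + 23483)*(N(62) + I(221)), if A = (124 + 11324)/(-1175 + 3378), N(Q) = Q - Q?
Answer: 3259903311/4406 ≈ 7.3988e+5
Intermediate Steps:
I(p) = (-32 + p)/(-215 + p)
N(Q) = 0
A = 11448/2203 ≈ 5.1965
(A + 23483)*(N(62) + I(221)) = (11448/2203 + 23483)*(0 + (-32 + 221)/(-215 + 221)) = 51744497*(0 + 189/6)/2203 = 51744497*(0 + (⅙)*189)/2203 = 51744497*(0 + 63/2)/2203 = (51744497/2203)*(63/2) = 3259903311/4406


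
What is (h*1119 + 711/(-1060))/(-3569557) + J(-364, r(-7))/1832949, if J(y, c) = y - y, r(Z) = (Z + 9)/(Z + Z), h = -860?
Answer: 1020081111/3783730420 ≈ 0.26960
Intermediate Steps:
r(Z) = (9 + Z)/(2*Z) (r(Z) = (9 + Z)/((2*Z)) = (9 + Z)*(1/(2*Z)) = (9 + Z)/(2*Z))
J(y, c) = 0
(h*1119 + 711/(-1060))/(-3569557) + J(-364, r(-7))/1832949 = (-860*1119 + 711/(-1060))/(-3569557) + 0/1832949 = (-962340 + 711*(-1/1060))*(-1/3569557) + 0*(1/1832949) = (-962340 - 711/1060)*(-1/3569557) + 0 = -1020081111/1060*(-1/3569557) + 0 = 1020081111/3783730420 + 0 = 1020081111/3783730420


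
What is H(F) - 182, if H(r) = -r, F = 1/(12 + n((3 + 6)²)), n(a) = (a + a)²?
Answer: -4778593/26256 ≈ -182.00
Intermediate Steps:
n(a) = 4*a² (n(a) = (2*a)² = 4*a²)
F = 1/26256 (F = 1/(12 + 4*((3 + 6)²)²) = 1/(12 + 4*(9²)²) = 1/(12 + 4*81²) = 1/(12 + 4*6561) = 1/(12 + 26244) = 1/26256 ≈ 3.8087e-5)
H(F) - 182 = -1*1/26256 - 182 = -1/26256 - 182 = -4778593/26256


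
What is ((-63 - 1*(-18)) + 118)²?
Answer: 5329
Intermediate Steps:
((-63 - 1*(-18)) + 118)² = ((-63 + 18) + 118)² = (-45 + 118)² = 73² = 5329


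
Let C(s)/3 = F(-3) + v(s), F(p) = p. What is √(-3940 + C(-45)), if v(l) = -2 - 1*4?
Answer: I*√3967 ≈ 62.984*I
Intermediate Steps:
v(l) = -6 (v(l) = -2 - 4 = -6)
C(s) = -27 (C(s) = 3*(-3 - 6) = 3*(-9) = -27)
√(-3940 + C(-45)) = √(-3940 - 27) = √(-3967) = I*√3967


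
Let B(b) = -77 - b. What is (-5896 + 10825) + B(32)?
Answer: 4820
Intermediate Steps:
(-5896 + 10825) + B(32) = (-5896 + 10825) + (-77 - 1*32) = 4929 + (-77 - 32) = 4929 - 109 = 4820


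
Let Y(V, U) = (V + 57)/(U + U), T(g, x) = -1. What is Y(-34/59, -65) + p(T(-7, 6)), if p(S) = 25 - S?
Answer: 196091/7670 ≈ 25.566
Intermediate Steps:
Y(V, U) = (57 + V)/(2*U) (Y(V, U) = (57 + V)/((2*U)) = (57 + V)*(1/(2*U)) = (57 + V)/(2*U))
Y(-34/59, -65) + p(T(-7, 6)) = (½)*(57 - 34/59)/(-65) + (25 - 1*(-1)) = (½)*(-1/65)*(57 - 34*1/59) + (25 + 1) = (½)*(-1/65)*(57 - 34/59) + 26 = (½)*(-1/65)*(3329/59) + 26 = -3329/7670 + 26 = 196091/7670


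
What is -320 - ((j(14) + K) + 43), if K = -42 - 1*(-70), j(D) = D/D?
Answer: -392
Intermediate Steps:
j(D) = 1
K = 28 (K = -42 + 70 = 28)
-320 - ((j(14) + K) + 43) = -320 - ((1 + 28) + 43) = -320 - (29 + 43) = -320 - 1*72 = -320 - 72 = -392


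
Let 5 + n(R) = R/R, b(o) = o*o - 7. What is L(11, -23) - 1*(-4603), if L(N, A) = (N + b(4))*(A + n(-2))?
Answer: 4063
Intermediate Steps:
b(o) = -7 + o² (b(o) = o² - 7 = -7 + o²)
n(R) = -4 (n(R) = -5 + R/R = -5 + 1 = -4)
L(N, A) = (-4 + A)*(9 + N) (L(N, A) = (N + (-7 + 4²))*(A - 4) = (N + (-7 + 16))*(-4 + A) = (N + 9)*(-4 + A) = (9 + N)*(-4 + A) = (-4 + A)*(9 + N))
L(11, -23) - 1*(-4603) = (-36 - 4*11 + 9*(-23) - 23*11) - 1*(-4603) = (-36 - 44 - 207 - 253) + 4603 = -540 + 4603 = 4063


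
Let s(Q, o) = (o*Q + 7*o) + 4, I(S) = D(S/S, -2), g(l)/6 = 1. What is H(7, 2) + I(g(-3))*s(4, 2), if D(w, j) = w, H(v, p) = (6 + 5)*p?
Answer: 48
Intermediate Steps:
g(l) = 6 (g(l) = 6*1 = 6)
H(v, p) = 11*p
I(S) = 1 (I(S) = S/S = 1)
s(Q, o) = 4 + 7*o + Q*o (s(Q, o) = (Q*o + 7*o) + 4 = (7*o + Q*o) + 4 = 4 + 7*o + Q*o)
H(7, 2) + I(g(-3))*s(4, 2) = 11*2 + 1*(4 + 7*2 + 4*2) = 22 + 1*(4 + 14 + 8) = 22 + 1*26 = 22 + 26 = 48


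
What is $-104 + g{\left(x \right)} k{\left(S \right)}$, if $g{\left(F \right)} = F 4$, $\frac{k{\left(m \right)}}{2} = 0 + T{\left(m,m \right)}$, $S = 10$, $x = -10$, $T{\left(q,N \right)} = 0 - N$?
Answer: $696$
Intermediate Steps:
$T{\left(q,N \right)} = - N$
$k{\left(m \right)} = - 2 m$ ($k{\left(m \right)} = 2 \left(0 - m\right) = 2 \left(- m\right) = - 2 m$)
$g{\left(F \right)} = 4 F$
$-104 + g{\left(x \right)} k{\left(S \right)} = -104 + 4 \left(-10\right) \left(\left(-2\right) 10\right) = -104 - -800 = -104 + 800 = 696$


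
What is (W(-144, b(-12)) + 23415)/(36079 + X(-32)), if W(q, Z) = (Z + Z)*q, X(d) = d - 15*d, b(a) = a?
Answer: 26871/36527 ≈ 0.73565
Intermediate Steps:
X(d) = -14*d (X(d) = d - 15*d = -14*d)
W(q, Z) = 2*Z*q (W(q, Z) = (2*Z)*q = 2*Z*q)
(W(-144, b(-12)) + 23415)/(36079 + X(-32)) = (2*(-12)*(-144) + 23415)/(36079 - 14*(-32)) = (3456 + 23415)/(36079 + 448) = 26871/36527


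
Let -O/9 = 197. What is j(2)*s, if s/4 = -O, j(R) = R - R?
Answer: 0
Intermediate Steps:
O = -1773 (O = -9*197 = -1773)
j(R) = 0
s = 7092 (s = 4*(-1*(-1773)) = 4*1773 = 7092)
j(2)*s = 0*7092 = 0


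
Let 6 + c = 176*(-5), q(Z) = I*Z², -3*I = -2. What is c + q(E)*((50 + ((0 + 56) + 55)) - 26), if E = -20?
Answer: 35114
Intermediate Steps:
I = ⅔ (I = -⅓*(-2) = ⅔ ≈ 0.66667)
q(Z) = 2*Z²/3
c = -886 (c = -6 + 176*(-5) = -6 - 880 = -886)
c + q(E)*((50 + ((0 + 56) + 55)) - 26) = -886 + ((⅔)*(-20)²)*((50 + ((0 + 56) + 55)) - 26) = -886 + ((⅔)*400)*((50 + (56 + 55)) - 26) = -886 + 800*((50 + 111) - 26)/3 = -886 + 800*(161 - 26)/3 = -886 + (800/3)*135 = -886 + 36000 = 35114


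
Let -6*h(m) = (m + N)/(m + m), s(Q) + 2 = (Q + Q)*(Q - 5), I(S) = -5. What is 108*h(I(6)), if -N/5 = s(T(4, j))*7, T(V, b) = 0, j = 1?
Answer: 117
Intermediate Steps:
s(Q) = -2 + 2*Q*(-5 + Q) (s(Q) = -2 + (Q + Q)*(Q - 5) = -2 + (2*Q)*(-5 + Q) = -2 + 2*Q*(-5 + Q))
N = 70 (N = -5*(-2 - 10*0 + 2*0²)*7 = -5*(-2 + 0 + 2*0)*7 = -5*(-2 + 0 + 0)*7 = -(-10)*7 = -5*(-14) = 70)
h(m) = -(70 + m)/(12*m) (h(m) = -(m + 70)/(6*(m + m)) = -(70 + m)/(6*(2*m)) = -(70 + m)*1/(2*m)/6 = -(70 + m)/(12*m))
108*h(I(6)) = 108*((1/12)*(-70 - 1*(-5))/(-5)) = 108*((1/12)*(-⅕)*(-70 + 5)) = 108*((1/12)*(-⅕)*(-65)) = 108*(13/12) = 117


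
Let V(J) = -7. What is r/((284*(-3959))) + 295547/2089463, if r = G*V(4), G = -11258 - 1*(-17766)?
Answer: 106871904790/587325065207 ≈ 0.18196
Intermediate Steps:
G = 6508 (G = -11258 + 17766 = 6508)
r = -45556 (r = 6508*(-7) = -45556)
r/((284*(-3959))) + 295547/2089463 = -45556/(284*(-3959)) + 295547/2089463 = -45556/(-1124356) + 295547*(1/2089463) = -45556*(-1/1124356) + 295547/2089463 = 11389/281089 + 295547/2089463 = 106871904790/587325065207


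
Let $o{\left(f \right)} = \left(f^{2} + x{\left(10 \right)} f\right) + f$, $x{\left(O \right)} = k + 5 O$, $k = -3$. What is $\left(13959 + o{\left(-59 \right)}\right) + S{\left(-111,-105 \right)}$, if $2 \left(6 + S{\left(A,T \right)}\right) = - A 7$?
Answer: $\frac{29981}{2} \approx 14991.0$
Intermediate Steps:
$x{\left(O \right)} = -3 + 5 O$
$S{\left(A,T \right)} = -6 - \frac{7 A}{2}$ ($S{\left(A,T \right)} = -6 + \frac{\left(-1\right) A 7}{2} = -6 + \frac{\left(-1\right) 7 A}{2} = -6 + \frac{\left(-7\right) A}{2} = -6 - \frac{7 A}{2}$)
$o{\left(f \right)} = f^{2} + 48 f$ ($o{\left(f \right)} = \left(f^{2} + \left(-3 + 5 \cdot 10\right) f\right) + f = \left(f^{2} + \left(-3 + 50\right) f\right) + f = \left(f^{2} + 47 f\right) + f = f^{2} + 48 f$)
$\left(13959 + o{\left(-59 \right)}\right) + S{\left(-111,-105 \right)} = \left(13959 - 59 \left(48 - 59\right)\right) - - \frac{765}{2} = \left(13959 - -649\right) + \left(-6 + \frac{777}{2}\right) = \left(13959 + 649\right) + \frac{765}{2} = 14608 + \frac{765}{2} = \frac{29981}{2}$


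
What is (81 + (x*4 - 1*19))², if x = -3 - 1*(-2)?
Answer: 3364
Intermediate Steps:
x = -1 (x = -3 + 2 = -1)
(81 + (x*4 - 1*19))² = (81 + (-1*4 - 1*19))² = (81 + (-4 - 19))² = (81 - 23)² = 58² = 3364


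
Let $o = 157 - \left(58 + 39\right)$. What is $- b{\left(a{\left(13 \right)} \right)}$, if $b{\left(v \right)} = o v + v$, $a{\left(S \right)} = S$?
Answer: $-793$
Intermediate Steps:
$o = 60$ ($o = 157 - 97 = 60$)
$b{\left(v \right)} = 61 v$ ($b{\left(v \right)} = 60 v + v = 61 v$)
$- b{\left(a{\left(13 \right)} \right)} = - 61 \cdot 13 = \left(-1\right) 793 = -793$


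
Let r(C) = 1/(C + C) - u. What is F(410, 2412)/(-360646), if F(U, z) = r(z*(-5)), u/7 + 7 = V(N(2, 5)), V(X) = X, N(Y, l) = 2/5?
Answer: -1114343/8698781520 ≈ -0.00012810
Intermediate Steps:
N(Y, l) = ⅖ (N(Y, l) = 2*(⅕) = ⅖)
u = -231/5 (u = -49 + 7*(⅖) = -49 + 14/5 = -231/5 ≈ -46.200)
r(C) = 231/5 + 1/(2*C) (r(C) = 1/(C + C) - 1*(-231/5) = 1/(2*C) + 231/5 = 231/5 + 1/(2*C))
F(U, z) = -(5 - 2310*z)/(50*z) (F(U, z) = (5 + 462*(z*(-5)))/(10*((z*(-5)))) = (5 + 462*(-5*z))/(10*((-5*z))) = (-1/(5*z))*(5 - 2310*z)/10 = -(5 - 2310*z)/(50*z))
F(410, 2412)/(-360646) = ((⅒)*(-1 + 462*2412)/2412)/(-360646) = ((⅒)*(1/2412)*(-1 + 1114344))*(-1/360646) = ((⅒)*(1/2412)*1114343)*(-1/360646) = (1114343/24120)*(-1/360646) = -1114343/8698781520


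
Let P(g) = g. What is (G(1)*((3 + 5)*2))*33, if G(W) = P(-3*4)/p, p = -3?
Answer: 2112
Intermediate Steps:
G(W) = 4 (G(W) = -3*4/(-3) = -12*(-⅓) = 4)
(G(1)*((3 + 5)*2))*33 = (4*((3 + 5)*2))*33 = (4*(8*2))*33 = (4*16)*33 = 64*33 = 2112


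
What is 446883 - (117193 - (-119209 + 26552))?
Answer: 237033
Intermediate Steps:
446883 - (117193 - (-119209 + 26552)) = 446883 - (117193 - 1*(-92657)) = 446883 - (117193 + 92657) = 446883 - 1*209850 = 446883 - 209850 = 237033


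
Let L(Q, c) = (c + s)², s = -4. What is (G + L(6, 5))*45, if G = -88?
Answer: -3915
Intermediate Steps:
L(Q, c) = (-4 + c)² (L(Q, c) = (c - 4)² = (-4 + c)²)
(G + L(6, 5))*45 = (-88 + (-4 + 5)²)*45 = (-88 + 1²)*45 = (-88 + 1)*45 = -87*45 = -3915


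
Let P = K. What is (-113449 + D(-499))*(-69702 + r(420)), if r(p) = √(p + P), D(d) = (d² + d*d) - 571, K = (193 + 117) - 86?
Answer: -26764313364 + 767964*√161 ≈ -2.6755e+10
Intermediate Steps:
K = 224 (K = 310 - 86 = 224)
P = 224
D(d) = -571 + 2*d² (D(d) = (d² + d²) - 571 = 2*d² - 571 = -571 + 2*d²)
r(p) = √(224 + p) (r(p) = √(p + 224) = √(224 + p))
(-113449 + D(-499))*(-69702 + r(420)) = (-113449 + (-571 + 2*(-499)²))*(-69702 + √(224 + 420)) = (-113449 + (-571 + 2*249001))*(-69702 + √644) = (-113449 + (-571 + 498002))*(-69702 + 2*√161) = (-113449 + 497431)*(-69702 + 2*√161) = 383982*(-69702 + 2*√161) = -26764313364 + 767964*√161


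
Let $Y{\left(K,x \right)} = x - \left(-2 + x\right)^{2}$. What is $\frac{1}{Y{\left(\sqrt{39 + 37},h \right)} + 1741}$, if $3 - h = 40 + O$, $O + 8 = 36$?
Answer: $- \frac{1}{2813} \approx -0.00035549$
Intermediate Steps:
$O = 28$ ($O = -8 + 36 = 28$)
$h = -65$ ($h = 3 - \left(40 + 28\right) = 3 - 68 = -65$)
$\frac{1}{Y{\left(\sqrt{39 + 37},h \right)} + 1741} = \frac{1}{\left(-65 - \left(-2 - 65\right)^{2}\right) + 1741} = \frac{1}{\left(-65 - \left(-67\right)^{2}\right) + 1741} = \frac{1}{\left(-65 - 4489\right) + 1741} = \frac{1}{-4554 + 1741} = \frac{1}{-2813} = - \frac{1}{2813}$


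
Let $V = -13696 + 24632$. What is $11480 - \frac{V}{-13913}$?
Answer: $\frac{159732176}{13913} \approx 11481.0$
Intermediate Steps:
$V = 10936$
$11480 - \frac{V}{-13913} = 11480 - \frac{10936}{-13913} = 11480 - 10936 \left(- \frac{1}{13913}\right) = 11480 - - \frac{10936}{13913} = 11480 + \frac{10936}{13913} = \frac{159732176}{13913}$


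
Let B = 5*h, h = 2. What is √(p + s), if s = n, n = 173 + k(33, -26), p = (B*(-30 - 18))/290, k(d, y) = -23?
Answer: 3*√13862/29 ≈ 12.180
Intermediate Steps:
B = 10 (B = 5*2 = 10)
p = -48/29 (p = (10*(-30 - 18))/290 = (10*(-48))*(1/290) = -480*1/290 = -48/29 ≈ -1.6552)
n = 150 (n = 173 - 23 = 150)
s = 150
√(p + s) = √(-48/29 + 150) = √(4302/29) = 3*√13862/29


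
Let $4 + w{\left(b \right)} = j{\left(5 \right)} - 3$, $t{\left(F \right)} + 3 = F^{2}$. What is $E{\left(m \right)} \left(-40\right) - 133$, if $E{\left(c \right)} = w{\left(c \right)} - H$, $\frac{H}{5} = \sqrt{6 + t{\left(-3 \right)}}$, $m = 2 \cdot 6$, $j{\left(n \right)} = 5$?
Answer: $-53 + 400 \sqrt{3} \approx 639.82$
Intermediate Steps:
$t{\left(F \right)} = -3 + F^{2}$
$m = 12$
$w{\left(b \right)} = -2$ ($w{\left(b \right)} = -4 + \left(5 - 3\right) = -4 + 2 = -2$)
$H = 10 \sqrt{3}$ ($H = 5 \sqrt{6 - \left(3 - \left(-3\right)^{2}\right)} = 5 \sqrt{6 + \left(-3 + 9\right)} = 5 \sqrt{6 + 6} = 5 \sqrt{12} = 5 \cdot 2 \sqrt{3} = 10 \sqrt{3} \approx 17.32$)
$E{\left(c \right)} = -2 - 10 \sqrt{3}$
$E{\left(m \right)} \left(-40\right) - 133 = \left(-2 - 10 \sqrt{3}\right) \left(-40\right) - 133 = \left(80 + 400 \sqrt{3}\right) - 133 = -53 + 400 \sqrt{3}$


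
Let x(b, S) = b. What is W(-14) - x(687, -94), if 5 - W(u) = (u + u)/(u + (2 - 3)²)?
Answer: -8894/13 ≈ -684.15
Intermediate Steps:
W(u) = 5 - 2*u/(1 + u) (W(u) = 5 - (u + u)/(u + (2 - 3)²) = 5 - 2*u/(u + (-1)²) = 5 - 2*u/(u + 1) = 5 - 2*u/(1 + u))
W(-14) - x(687, -94) = (5 + 3*(-14))/(1 - 14) - 1*687 = (5 - 42)/(-13) - 687 = -1/13*(-37) - 687 = 37/13 - 687 = -8894/13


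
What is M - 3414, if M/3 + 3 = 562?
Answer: -1737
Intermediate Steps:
M = 1677 (M = -9 + 3*562 = -9 + 1686 = 1677)
M - 3414 = 1677 - 3414 = -1737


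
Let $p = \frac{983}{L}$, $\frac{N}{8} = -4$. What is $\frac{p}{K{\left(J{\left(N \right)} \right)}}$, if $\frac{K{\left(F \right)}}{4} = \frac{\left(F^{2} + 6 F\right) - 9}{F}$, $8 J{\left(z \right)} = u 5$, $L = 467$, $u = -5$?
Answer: $\frac{49150}{537517} \approx 0.091439$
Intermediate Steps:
$N = -32$ ($N = 8 \left(-4\right) = -32$)
$J{\left(z \right)} = - \frac{25}{8}$ ($J{\left(z \right)} = \frac{\left(-5\right) 5}{8} = \frac{1}{8} \left(-25\right) = - \frac{25}{8}$)
$K{\left(F \right)} = \frac{4 \left(-9 + F^{2} + 6 F\right)}{F}$ ($K{\left(F \right)} = 4 \frac{\left(F^{2} + 6 F\right) - 9}{F} = 4 \frac{-9 + F^{2} + 6 F}{F} = \frac{4 \left(-9 + F^{2} + 6 F\right)}{F}$)
$p = \frac{983}{467} \approx 2.1049$
$\frac{p}{K{\left(J{\left(N \right)} \right)}} = \frac{983}{467 \left(24 - \frac{36}{- \frac{25}{8}} + 4 \left(- \frac{25}{8}\right)\right)} = \frac{983}{467 \left(24 - - \frac{288}{25} - \frac{25}{2}\right)} = \frac{983}{467 \left(24 + \frac{288}{25} - \frac{25}{2}\right)} = \frac{983}{467 \cdot \frac{1151}{50}} = \frac{983}{467} \cdot \frac{50}{1151} = \frac{49150}{537517}$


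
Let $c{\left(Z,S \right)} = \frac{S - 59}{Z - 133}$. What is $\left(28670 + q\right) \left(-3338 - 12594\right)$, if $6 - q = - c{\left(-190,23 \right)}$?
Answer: $- \frac{147568301888}{323} \approx -4.5687 \cdot 10^{8}$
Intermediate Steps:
$c{\left(Z,S \right)} = \frac{-59 + S}{-133 + Z}$
$q = \frac{1974}{323}$ ($q = 6 - - \frac{-59 + 23}{-133 - 190} = 6 - - \frac{-36}{-323} = 6 - - \frac{\left(-1\right) \left(-36\right)}{323} = 6 - \left(-1\right) \frac{36}{323} = 6 - - \frac{36}{323} = 6 + \frac{36}{323} = \frac{1974}{323} \approx 6.1115$)
$\left(28670 + q\right) \left(-3338 - 12594\right) = \left(28670 + \frac{1974}{323}\right) \left(-3338 - 12594\right) = \frac{9262384 \left(-3338 - 12594\right)}{323} = \frac{9262384}{323} \left(-15932\right) = - \frac{147568301888}{323}$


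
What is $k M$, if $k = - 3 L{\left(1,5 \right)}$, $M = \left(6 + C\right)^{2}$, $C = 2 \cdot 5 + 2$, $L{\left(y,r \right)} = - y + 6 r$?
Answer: $-28188$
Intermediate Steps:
$C = 12$ ($C = 10 + 2 = 12$)
$M = 324$ ($M = \left(6 + 12\right)^{2} = 18^{2} = 324$)
$k = -87$ ($k = - 3 \left(\left(-1\right) 1 + 6 \cdot 5\right) = - 3 \left(-1 + 30\right) = \left(-3\right) 29 = -87$)
$k M = \left(-87\right) 324 = -28188$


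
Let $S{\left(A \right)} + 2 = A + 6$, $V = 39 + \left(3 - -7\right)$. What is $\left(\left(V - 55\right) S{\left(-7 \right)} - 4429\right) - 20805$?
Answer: $-25216$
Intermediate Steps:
$V = 49$ ($V = 39 + \left(3 + 7\right) = 39 + 10 = 49$)
$S{\left(A \right)} = 4 + A$ ($S{\left(A \right)} = -2 + \left(A + 6\right) = -2 + \left(6 + A\right) = 4 + A$)
$\left(\left(V - 55\right) S{\left(-7 \right)} - 4429\right) - 20805 = \left(\left(49 - 55\right) \left(4 - 7\right) - 4429\right) - 20805 = \left(\left(-6\right) \left(-3\right) - 4429\right) - 20805 = \left(18 - 4429\right) - 20805 = -4411 - 20805 = -25216$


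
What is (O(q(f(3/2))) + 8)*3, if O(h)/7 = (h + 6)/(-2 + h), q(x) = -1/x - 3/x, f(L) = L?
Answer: 9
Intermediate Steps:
q(x) = -4/x
O(h) = 7*(6 + h)/(-2 + h) (O(h) = 7*((h + 6)/(-2 + h)) = 7*((6 + h)/(-2 + h)) = 7*(6 + h)/(-2 + h))
(O(q(f(3/2))) + 8)*3 = (7*(6 - 4/(3/2))/(-2 - 4/(3/2)) + 8)*3 = (7*(6 - 4/(3*(1/2)))/(-2 - 4/(3*(1/2))) + 8)*3 = (7*(6 - 4/3/2)/(-2 - 4/3/2) + 8)*3 = (7*(6 - 4*2/3)/(-2 - 4*2/3) + 8)*3 = (7*(6 - 8/3)/(-2 - 8/3) + 8)*3 = (7*(10/3)/(-14/3) + 8)*3 = (7*(-3/14)*(10/3) + 8)*3 = (-5 + 8)*3 = 3*3 = 9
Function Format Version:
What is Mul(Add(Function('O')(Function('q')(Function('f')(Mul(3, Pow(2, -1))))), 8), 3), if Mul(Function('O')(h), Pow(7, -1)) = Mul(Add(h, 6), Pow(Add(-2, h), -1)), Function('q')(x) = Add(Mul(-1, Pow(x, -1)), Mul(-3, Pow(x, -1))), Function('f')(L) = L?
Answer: 9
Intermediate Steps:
Function('q')(x) = Mul(-4, Pow(x, -1))
Function('O')(h) = Mul(7, Pow(Add(-2, h), -1), Add(6, h)) (Function('O')(h) = Mul(7, Mul(Add(h, 6), Pow(Add(-2, h), -1))) = Mul(7, Mul(Add(6, h), Pow(Add(-2, h), -1))) = Mul(7, Mul(Pow(Add(-2, h), -1), Add(6, h))) = Mul(7, Pow(Add(-2, h), -1), Add(6, h)))
Mul(Add(Function('O')(Function('q')(Function('f')(Mul(3, Pow(2, -1))))), 8), 3) = Mul(Add(Mul(7, Pow(Add(-2, Mul(-4, Pow(Mul(3, Pow(2, -1)), -1))), -1), Add(6, Mul(-4, Pow(Mul(3, Pow(2, -1)), -1)))), 8), 3) = Mul(Add(Mul(7, Pow(Add(-2, Mul(-4, Pow(Mul(3, Rational(1, 2)), -1))), -1), Add(6, Mul(-4, Pow(Mul(3, Rational(1, 2)), -1)))), 8), 3) = Mul(Add(Mul(7, Pow(Add(-2, Mul(-4, Pow(Rational(3, 2), -1))), -1), Add(6, Mul(-4, Pow(Rational(3, 2), -1)))), 8), 3) = Mul(Add(Mul(7, Pow(Add(-2, Mul(-4, Rational(2, 3))), -1), Add(6, Mul(-4, Rational(2, 3)))), 8), 3) = Mul(Add(Mul(7, Pow(Add(-2, Rational(-8, 3)), -1), Add(6, Rational(-8, 3))), 8), 3) = Mul(Add(Mul(7, Pow(Rational(-14, 3), -1), Rational(10, 3)), 8), 3) = Mul(Add(Mul(7, Rational(-3, 14), Rational(10, 3)), 8), 3) = Mul(Add(-5, 8), 3) = Mul(3, 3) = 9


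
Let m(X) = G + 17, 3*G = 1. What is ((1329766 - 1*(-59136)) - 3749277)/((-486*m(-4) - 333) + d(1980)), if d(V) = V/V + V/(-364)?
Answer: 214794125/797291 ≈ 269.40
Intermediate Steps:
G = ⅓ (G = (⅓)*1 = ⅓ ≈ 0.33333)
d(V) = 1 - V/364 (d(V) = 1 + V*(-1/364) = 1 - V/364)
m(X) = 52/3 (m(X) = ⅓ + 17 = 52/3)
((1329766 - 1*(-59136)) - 3749277)/((-486*m(-4) - 333) + d(1980)) = ((1329766 - 1*(-59136)) - 3749277)/((-486*52/3 - 333) + (1 - 1/364*1980)) = ((1329766 + 59136) - 3749277)/((-8424 - 333) + (1 - 495/91)) = (1388902 - 3749277)/(-8757 - 404/91) = -2360375/(-797291/91) = -2360375*(-91/797291) = 214794125/797291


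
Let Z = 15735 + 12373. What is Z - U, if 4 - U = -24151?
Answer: 3953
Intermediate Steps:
Z = 28108
U = 24155 (U = 4 - 1*(-24151) = 4 + 24151 = 24155)
Z - U = 28108 - 1*24155 = 28108 - 24155 = 3953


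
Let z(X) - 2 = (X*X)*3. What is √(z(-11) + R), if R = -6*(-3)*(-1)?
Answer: √347 ≈ 18.628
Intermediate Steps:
R = -18 (R = 18*(-1) = -18)
z(X) = 2 + 3*X² (z(X) = 2 + (X*X)*3 = 2 + X²*3 = 2 + 3*X²)
√(z(-11) + R) = √((2 + 3*(-11)²) - 18) = √((2 + 3*121) - 18) = √((2 + 363) - 18) = √(365 - 18) = √347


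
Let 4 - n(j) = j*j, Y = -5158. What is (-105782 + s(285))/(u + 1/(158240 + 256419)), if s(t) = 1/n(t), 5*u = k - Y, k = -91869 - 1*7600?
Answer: 2544738535775255/453757418065232 ≈ 5.6081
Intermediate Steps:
k = -99469 (k = -91869 - 7600 = -99469)
n(j) = 4 - j² (n(j) = 4 - j*j = 4 - j²)
u = -94311/5 (u = (-99469 - 1*(-5158))/5 = (-99469 + 5158)/5 = (⅕)*(-94311) = -94311/5 ≈ -18862.)
s(t) = 1/(4 - t²)
(-105782 + s(285))/(u + 1/(158240 + 256419)) = (-105782 - 1/(-4 + 285²))/(-94311/5 + 1/(158240 + 256419)) = (-105782 - 1/(-4 + 81225))/(-94311/5 + 1/414659) = (-105782 - 1/81221)/(-94311/5 + 1/414659) = (-105782 - 1*1/81221)/(-39106904944/2073295) = (-105782 - 1/81221)*(-2073295/39106904944) = -8591719823/81221*(-2073295/39106904944) = 2544738535775255/453757418065232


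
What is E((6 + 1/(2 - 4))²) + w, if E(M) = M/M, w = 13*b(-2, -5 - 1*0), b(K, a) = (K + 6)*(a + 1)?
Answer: -207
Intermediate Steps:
b(K, a) = (1 + a)*(6 + K) (b(K, a) = (6 + K)*(1 + a) = (1 + a)*(6 + K))
w = -208 (w = 13*(6 - 2 + 6*(-5 - 1*0) - 2*(-5 - 1*0)) = 13*(6 - 2 + 6*(-5 + 0) - 2*(-5 + 0)) = 13*(6 - 2 + 6*(-5) - 2*(-5)) = 13*(6 - 2 - 30 + 10) = 13*(-16) = -208)
E(M) = 1
E((6 + 1/(2 - 4))²) + w = 1 - 208 = -207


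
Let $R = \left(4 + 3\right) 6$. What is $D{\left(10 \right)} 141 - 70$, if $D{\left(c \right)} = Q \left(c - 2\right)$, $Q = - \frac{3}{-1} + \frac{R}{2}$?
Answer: $27002$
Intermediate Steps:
$R = 42$ ($R = 7 \cdot 6 = 42$)
$Q = 24$ ($Q = - \frac{3}{-1} + \frac{42}{2} = \left(-3\right) \left(-1\right) + 42 \cdot \frac{1}{2} = 3 + 21 = 24$)
$D{\left(c \right)} = -48 + 24 c$ ($D{\left(c \right)} = 24 \left(c - 2\right) = 24 \left(-2 + c\right) = -48 + 24 c$)
$D{\left(10 \right)} 141 - 70 = \left(-48 + 24 \cdot 10\right) 141 - 70 = \left(-48 + 240\right) 141 - 70 = 192 \cdot 141 - 70 = 27072 - 70 = 27002$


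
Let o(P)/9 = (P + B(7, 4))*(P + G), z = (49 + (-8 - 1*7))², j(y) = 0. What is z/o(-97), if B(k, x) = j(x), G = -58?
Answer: 1156/135315 ≈ 0.0085430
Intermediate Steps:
z = 1156 (z = (49 + (-8 - 7))² = (49 - 15)² = 34² = 1156)
B(k, x) = 0
o(P) = 9*P*(-58 + P) (o(P) = 9*((P + 0)*(P - 58)) = 9*(P*(-58 + P)) = 9*P*(-58 + P))
z/o(-97) = 1156/((9*(-97)*(-58 - 97))) = 1156/((9*(-97)*(-155))) = 1156/135315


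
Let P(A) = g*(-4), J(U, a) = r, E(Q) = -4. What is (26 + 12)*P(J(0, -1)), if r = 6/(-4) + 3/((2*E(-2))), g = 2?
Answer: -304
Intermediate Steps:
r = -15/8 (r = 6/(-4) + 3/((2*(-4))) = 6*(-¼) + 3/(-8) = -3/2 + 3*(-⅛) = -3/2 - 3/8 = -15/8 ≈ -1.8750)
J(U, a) = -15/8
P(A) = -8 (P(A) = 2*(-4) = -8)
(26 + 12)*P(J(0, -1)) = (26 + 12)*(-8) = 38*(-8) = -304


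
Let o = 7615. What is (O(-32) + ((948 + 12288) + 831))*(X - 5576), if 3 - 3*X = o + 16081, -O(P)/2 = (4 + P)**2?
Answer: -505222079/3 ≈ -1.6841e+8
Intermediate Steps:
O(P) = -2*(4 + P)**2
X = -23693/3 (X = 1 - (7615 + 16081)/3 = 1 - 1/3*23696 = 1 - 23696/3 = -23693/3 ≈ -7897.7)
(O(-32) + ((948 + 12288) + 831))*(X - 5576) = (-2*(4 - 32)**2 + ((948 + 12288) + 831))*(-23693/3 - 5576) = (-2*(-28)**2 + (13236 + 831))*(-40421/3) = (-2*784 + 14067)*(-40421/3) = (-1568 + 14067)*(-40421/3) = 12499*(-40421/3) = -505222079/3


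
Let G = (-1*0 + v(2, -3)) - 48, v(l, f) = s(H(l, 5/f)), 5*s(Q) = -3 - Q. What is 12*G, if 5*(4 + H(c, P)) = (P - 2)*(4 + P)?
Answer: -42712/75 ≈ -569.49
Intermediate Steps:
H(c, P) = -4 + (-2 + P)*(4 + P)/5 (H(c, P) = -4 + ((P - 2)*(4 + P))/5 = -4 + ((-2 + P)*(4 + P))/5 = -4 + (-2 + P)*(4 + P)/5)
s(Q) = -⅗ - Q/5 (s(Q) = (-3 - Q)/5 = -⅗ - Q/5)
v(l, f) = 13/25 - 1/f² - 2/(5*f) (v(l, f) = -⅗ - (-28/5 + (5/f)²/5 + 2*(5/f)/5)/5 = -⅗ - (-28/5 + (25/f²)/5 + 2/f)/5 = -⅗ - (-28/5 + 5/f² + 2/f)/5 = -⅗ - (-28/5 + 2/f + 5/f²)/5 = -⅗ + (28/25 - 1/f² - 2/(5*f)) = 13/25 - 1/f² - 2/(5*f))
G = -10678/225 (G = (-1*0 + (13/25 - 1/(-3)² - ⅖/(-3))) - 48 = (0 + (13/25 - 1*⅑ - ⅖*(-⅓))) - 48 = (0 + (13/25 - ⅑ + 2/15)) - 48 = (0 + 122/225) - 48 = 122/225 - 48 = -10678/225 ≈ -47.458)
12*G = 12*(-10678/225) = -42712/75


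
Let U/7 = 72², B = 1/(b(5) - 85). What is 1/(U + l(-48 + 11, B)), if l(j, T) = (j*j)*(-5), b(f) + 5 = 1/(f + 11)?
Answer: 1/29443 ≈ 3.3964e-5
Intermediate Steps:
b(f) = -5 + 1/(11 + f) (b(f) = -5 + 1/(f + 11) = -5 + 1/(11 + f))
B = -16/1439 (B = 1/((-54 - 5*5)/(11 + 5) - 85) = 1/((-54 - 25)/16 - 85) = 1/((1/16)*(-79) - 85) = 1/(-79/16 - 85) = 1/(-1439/16) = -16/1439 ≈ -0.011119)
U = 36288 (U = 7*72² = 7*5184 = 36288)
l(j, T) = -5*j² (l(j, T) = j²*(-5) = -5*j²)
1/(U + l(-48 + 11, B)) = 1/(36288 - 5*(-48 + 11)²) = 1/(36288 - 5*(-37)²) = 1/(36288 - 5*1369) = 1/(36288 - 6845) = 1/29443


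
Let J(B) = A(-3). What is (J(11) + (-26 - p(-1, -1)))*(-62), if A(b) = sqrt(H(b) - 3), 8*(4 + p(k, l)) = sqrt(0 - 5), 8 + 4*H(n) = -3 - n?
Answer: 1364 - 217*I*sqrt(5)/4 ≈ 1364.0 - 121.31*I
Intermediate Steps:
H(n) = -11/4 - n/4 (H(n) = -2 + (-3 - n)/4 = -2 + (-3/4 - n/4) = -11/4 - n/4)
p(k, l) = -4 + I*sqrt(5)/8 (p(k, l) = -4 + sqrt(0 - 5)/8 = -4 + sqrt(-5)/8 = -4 + (I*sqrt(5))/8 = -4 + I*sqrt(5)/8)
A(b) = sqrt(-23/4 - b/4) (A(b) = sqrt((-11/4 - b/4) - 3) = sqrt(-23/4 - b/4))
J(B) = I*sqrt(5) (J(B) = sqrt(-23 - 1*(-3))/2 = sqrt(-23 + 3)/2 = sqrt(-20)/2 = (2*I*sqrt(5))/2 = I*sqrt(5))
(J(11) + (-26 - p(-1, -1)))*(-62) = (I*sqrt(5) + (-26 - (-4 + I*sqrt(5)/8)))*(-62) = (I*sqrt(5) + (-26 + (4 - I*sqrt(5)/8)))*(-62) = (I*sqrt(5) + (-22 - I*sqrt(5)/8))*(-62) = (-22 + 7*I*sqrt(5)/8)*(-62) = 1364 - 217*I*sqrt(5)/4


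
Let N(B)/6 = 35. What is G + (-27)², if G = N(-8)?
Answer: 939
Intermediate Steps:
N(B) = 210 (N(B) = 6*35 = 210)
G = 210
G + (-27)² = 210 + (-27)² = 210 + 729 = 939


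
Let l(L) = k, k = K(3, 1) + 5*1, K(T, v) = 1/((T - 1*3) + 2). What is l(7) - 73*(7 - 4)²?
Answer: -1303/2 ≈ -651.50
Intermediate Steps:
K(T, v) = 1/(-1 + T) (K(T, v) = 1/((T - 3) + 2) = 1/((-3 + T) + 2) = 1/(-1 + T))
k = 11/2 (k = 1/(-1 + 3) + 5*1 = 1/2 + 5 = ½ + 5 = 11/2 ≈ 5.5000)
l(L) = 11/2
l(7) - 73*(7 - 4)² = 11/2 - 73*(7 - 4)² = 11/2 - 73*3² = 11/2 - 73*9 = 11/2 - 657 = -1303/2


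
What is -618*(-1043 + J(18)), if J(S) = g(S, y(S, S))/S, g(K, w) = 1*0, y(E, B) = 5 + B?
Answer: 644574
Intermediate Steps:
g(K, w) = 0
J(S) = 0 (J(S) = 0/S = 0)
-618*(-1043 + J(18)) = -618*(-1043 + 0) = -618*(-1043) = 644574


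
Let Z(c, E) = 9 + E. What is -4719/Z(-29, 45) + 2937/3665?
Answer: -5712179/65970 ≈ -86.588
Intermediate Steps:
-4719/Z(-29, 45) + 2937/3665 = -4719/(9 + 45) + 2937/3665 = -4719/54 + 2937*(1/3665) = -4719*1/54 + 2937/3665 = -1573/18 + 2937/3665 = -5712179/65970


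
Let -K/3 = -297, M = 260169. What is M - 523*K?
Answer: -205824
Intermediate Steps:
K = 891 (K = -3*(-297) = 891)
M - 523*K = 260169 - 523*891 = 260169 - 465993 = -205824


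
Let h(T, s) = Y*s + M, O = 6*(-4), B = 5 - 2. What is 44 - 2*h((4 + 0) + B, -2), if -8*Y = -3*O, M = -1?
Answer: 10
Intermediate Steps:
B = 3
O = -24
Y = -9 (Y = -(-3)*(-24)/8 = -1/8*72 = -9)
h(T, s) = -1 - 9*s (h(T, s) = -9*s - 1 = -1 - 9*s)
44 - 2*h((4 + 0) + B, -2) = 44 - 2*(-1 - 9*(-2)) = 44 - 2*(-1 + 18) = 44 - 2*17 = 44 - 34 = 10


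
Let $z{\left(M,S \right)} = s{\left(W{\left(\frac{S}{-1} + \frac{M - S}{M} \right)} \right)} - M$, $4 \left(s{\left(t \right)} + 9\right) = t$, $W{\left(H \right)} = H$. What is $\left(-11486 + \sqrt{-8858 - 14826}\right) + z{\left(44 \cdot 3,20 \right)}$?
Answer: $- \frac{383849}{33} + 2 i \sqrt{5921} \approx -11632.0 + 153.9 i$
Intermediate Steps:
$s{\left(t \right)} = -9 + \frac{t}{4}$
$z{\left(M,S \right)} = -9 - M - \frac{S}{4} + \frac{M - S}{4 M}$ ($z{\left(M,S \right)} = \left(-9 + \frac{\frac{S}{-1} + \frac{M - S}{M}}{4}\right) - M = \left(-9 + \frac{S \left(-1\right) + \frac{M - S}{M}}{4}\right) - M = \left(-9 + \frac{- S + \frac{M - S}{M}}{4}\right) - M = \left(-9 - \left(\frac{S}{4} - \frac{M - S}{4 M}\right)\right) - M = \left(-9 - \frac{S}{4} + \frac{M - S}{4 M}\right) - M = -9 - M - \frac{S}{4} + \frac{M - S}{4 M}$)
$\left(-11486 + \sqrt{-8858 - 14826}\right) + z{\left(44 \cdot 3,20 \right)} = \left(-11486 + \sqrt{-8858 - 14826}\right) - \left(\frac{55}{4} + 132 + \frac{5}{132}\right) = \left(-11486 + \sqrt{-23684}\right) - \left(\frac{583}{4} + \frac{5}{132}\right) = \left(-11486 + 2 i \sqrt{5921}\right) - \left(\frac{583}{4} + \frac{5}{132}\right) = \left(-11486 + 2 i \sqrt{5921}\right) - \frac{4811}{33} = - \frac{383849}{33} + 2 i \sqrt{5921}$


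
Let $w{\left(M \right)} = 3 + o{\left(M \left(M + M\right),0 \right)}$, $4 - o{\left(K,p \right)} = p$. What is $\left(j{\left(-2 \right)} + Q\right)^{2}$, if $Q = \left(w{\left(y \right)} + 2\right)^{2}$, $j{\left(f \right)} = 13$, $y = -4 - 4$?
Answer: $8836$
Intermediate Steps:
$o{\left(K,p \right)} = 4 - p$
$y = -8$ ($y = -4 - 4 = -8$)
$w{\left(M \right)} = 7$ ($w{\left(M \right)} = 3 + \left(4 - 0\right) = 3 + \left(4 + 0\right) = 3 + 4 = 7$)
$Q = 81$ ($Q = \left(7 + 2\right)^{2} = 9^{2} = 81$)
$\left(j{\left(-2 \right)} + Q\right)^{2} = \left(13 + 81\right)^{2} = 94^{2} = 8836$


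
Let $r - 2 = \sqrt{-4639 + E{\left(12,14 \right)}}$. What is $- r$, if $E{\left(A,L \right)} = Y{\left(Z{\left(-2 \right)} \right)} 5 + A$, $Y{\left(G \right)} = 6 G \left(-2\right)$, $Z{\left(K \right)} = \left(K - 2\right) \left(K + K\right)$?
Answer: $-2 - i \sqrt{5587} \approx -2.0 - 74.746 i$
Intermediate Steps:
$Z{\left(K \right)} = 2 K \left(-2 + K\right)$ ($Z{\left(K \right)} = \left(-2 + K\right) 2 K = 2 K \left(-2 + K\right)$)
$Y{\left(G \right)} = - 12 G$
$E{\left(A,L \right)} = -960 + A$ ($E{\left(A,L \right)} = - 12 \cdot 2 \left(-2\right) \left(-2 - 2\right) 5 + A = - 12 \cdot 2 \left(-2\right) \left(-4\right) 5 + A = \left(-12\right) 16 \cdot 5 + A = \left(-192\right) 5 + A = -960 + A$)
$r = 2 + i \sqrt{5587}$ ($r = 2 + \sqrt{-4639 + \left(-960 + 12\right)} = 2 + \sqrt{-4639 - 948} = 2 + \sqrt{-5587} = 2 + i \sqrt{5587} \approx 2.0 + 74.746 i$)
$- r = - (2 + i \sqrt{5587}) = -2 - i \sqrt{5587}$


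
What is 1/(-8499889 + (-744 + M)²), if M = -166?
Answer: -1/7671789 ≈ -1.3035e-7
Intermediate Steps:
1/(-8499889 + (-744 + M)²) = 1/(-8499889 + (-744 - 166)²) = 1/(-8499889 + (-910)²) = 1/(-8499889 + 828100) = 1/(-7671789) = -1/7671789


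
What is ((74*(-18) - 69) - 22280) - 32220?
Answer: -55901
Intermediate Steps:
((74*(-18) - 69) - 22280) - 32220 = ((-1332 - 69) - 22280) - 32220 = (-1401 - 22280) - 32220 = -23681 - 32220 = -55901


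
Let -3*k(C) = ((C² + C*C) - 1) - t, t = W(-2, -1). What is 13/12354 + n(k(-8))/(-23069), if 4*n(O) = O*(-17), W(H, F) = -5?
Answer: -118253/16764378 ≈ -0.0070538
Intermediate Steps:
t = -5
k(C) = -4/3 - 2*C²/3 (k(C) = -(((C² + C*C) - 1) - 1*(-5))/3 = -(((C² + C²) - 1) + 5)/3 = -((2*C² - 1) + 5)/3 = -((-1 + 2*C²) + 5)/3 = -(4 + 2*C²)/3 = -4/3 - 2*C²/3)
n(O) = -17*O/4 (n(O) = (O*(-17))/4 = (-17*O)/4 = -17*O/4)
13/12354 + n(k(-8))/(-23069) = 13/12354 - 17*(-4/3 - ⅔*(-8)²)/4/(-23069) = 13*(1/12354) - 17*(-4/3 - ⅔*64)/4*(-1/23069) = 13/12354 - 17*(-4/3 - 128/3)/4*(-1/23069) = 13/12354 - 17/4*(-44)*(-1/23069) = 13/12354 + 187*(-1/23069) = 13/12354 - 11/1357 = -118253/16764378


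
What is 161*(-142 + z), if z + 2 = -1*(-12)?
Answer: -21252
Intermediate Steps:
z = 10 (z = -2 - 1*(-12) = -2 + 12 = 10)
161*(-142 + z) = 161*(-142 + 10) = 161*(-132) = -21252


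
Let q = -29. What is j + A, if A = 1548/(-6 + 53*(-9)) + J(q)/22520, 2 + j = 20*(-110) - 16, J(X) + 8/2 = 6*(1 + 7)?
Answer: -2013365049/906430 ≈ -2221.2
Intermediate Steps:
J(X) = 44 (J(X) = -4 + 6*(1 + 7) = -4 + 6*8 = -4 + 48 = 44)
j = -2218 (j = -2 + (20*(-110) - 16) = -2 + (-2200 - 16) = -2 - 2216 = -2218)
A = -2903309/906430 (A = 1548/(-6 + 53*(-9)) + 44/22520 = 1548/(-6 - 477) + 44*(1/22520) = 1548/(-483) + 11/5630 = 1548*(-1/483) + 11/5630 = -516/161 + 11/5630 = -2903309/906430 ≈ -3.2030)
j + A = -2218 - 2903309/906430 = -2013365049/906430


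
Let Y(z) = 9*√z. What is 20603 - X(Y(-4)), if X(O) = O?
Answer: 20603 - 18*I ≈ 20603.0 - 18.0*I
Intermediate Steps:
20603 - X(Y(-4)) = 20603 - 9*√(-4) = 20603 - 9*2*I = 20603 - 18*I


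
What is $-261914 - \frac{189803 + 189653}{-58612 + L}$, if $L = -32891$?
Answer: $- \frac{23965537286}{91503} \approx -2.6191 \cdot 10^{5}$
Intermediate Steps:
$-261914 - \frac{189803 + 189653}{-58612 + L} = -261914 - \frac{189803 + 189653}{-58612 - 32891} = -261914 - \frac{379456}{-91503} = -261914 - 379456 \left(- \frac{1}{91503}\right) = -261914 - - \frac{379456}{91503} = -261914 + \frac{379456}{91503} = - \frac{23965537286}{91503}$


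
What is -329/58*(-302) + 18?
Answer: 50201/29 ≈ 1731.1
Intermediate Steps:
-329/58*(-302) + 18 = 49679/29 + 18 = 50201/29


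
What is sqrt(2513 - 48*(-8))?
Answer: sqrt(2897) ≈ 53.824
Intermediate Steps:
sqrt(2513 - 48*(-8)) = sqrt(2513 + 384) = sqrt(2897)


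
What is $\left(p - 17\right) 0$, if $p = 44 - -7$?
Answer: $0$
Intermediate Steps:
$p = 51$ ($p = 44 + 7 = 51$)
$\left(p - 17\right) 0 = \left(51 - 17\right) 0 = 34 \cdot 0 = 0$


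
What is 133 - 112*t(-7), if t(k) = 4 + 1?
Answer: -427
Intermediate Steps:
t(k) = 5
133 - 112*t(-7) = 133 - 112*5 = 133 - 560 = -427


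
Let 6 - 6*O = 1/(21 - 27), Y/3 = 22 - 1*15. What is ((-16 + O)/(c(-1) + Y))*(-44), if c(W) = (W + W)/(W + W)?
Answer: 539/18 ≈ 29.944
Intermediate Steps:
Y = 21 (Y = 3*(22 - 1*15) = 3*(22 - 15) = 3*7 = 21)
c(W) = 1 (c(W) = (2*W)/((2*W)) = (2*W)*(1/(2*W)) = 1)
O = 37/36 (O = 1 - 1/(6*(21 - 27)) = 1 - ⅙/(-6) = 1 - ⅙*(-⅙) = 1 + 1/36 = 37/36 ≈ 1.0278)
((-16 + O)/(c(-1) + Y))*(-44) = ((-16 + 37/36)/(1 + 21))*(-44) = -539/36/22*(-44) = -539/36*1/22*(-44) = -49/72*(-44) = 539/18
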